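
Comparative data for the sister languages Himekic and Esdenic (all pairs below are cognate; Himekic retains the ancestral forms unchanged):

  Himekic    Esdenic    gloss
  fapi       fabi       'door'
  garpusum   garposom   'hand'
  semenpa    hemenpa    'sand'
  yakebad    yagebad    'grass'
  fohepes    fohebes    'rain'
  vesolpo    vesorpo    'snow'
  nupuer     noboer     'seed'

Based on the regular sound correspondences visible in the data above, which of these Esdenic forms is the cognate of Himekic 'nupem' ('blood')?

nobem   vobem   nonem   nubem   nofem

nupuer ~ noboer — Himekic u corresponds to Esdenic o after a consonant, before a labial obstruent.
fohepes ~ fohebes — Himekic p corresponds to Esdenic b between vowels (before a front vowel).
Applying these to Himekic 'nupem':
  nupem → nopem   (u→o after a consonant, before a labial obstruent)
  nopem → nobem   (p→b between vowels (before a front vowel))
So the Esdenic cognate is 'nobem'.

nobem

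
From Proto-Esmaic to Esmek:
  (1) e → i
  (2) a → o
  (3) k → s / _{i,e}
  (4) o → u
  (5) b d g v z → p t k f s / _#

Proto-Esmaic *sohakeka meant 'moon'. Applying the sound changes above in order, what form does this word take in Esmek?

suhusiku

Esmek: *sohakeka > sohakika > sohokiko > sohosiko > suhusiku  (by vowel merger, vowel merger, palatalisation, vowel merger)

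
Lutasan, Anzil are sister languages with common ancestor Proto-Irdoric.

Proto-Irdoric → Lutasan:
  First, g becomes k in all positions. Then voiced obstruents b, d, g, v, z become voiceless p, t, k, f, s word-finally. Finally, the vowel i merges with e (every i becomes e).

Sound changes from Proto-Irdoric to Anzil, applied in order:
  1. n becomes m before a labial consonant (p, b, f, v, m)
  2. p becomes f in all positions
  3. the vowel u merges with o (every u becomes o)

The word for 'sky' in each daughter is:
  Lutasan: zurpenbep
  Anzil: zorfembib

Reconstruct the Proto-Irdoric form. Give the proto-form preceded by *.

Position 6: Lutasan has n, Anzil has m. Lutasan preserves n here (none of its changes turn any other segment into n), so the proto-segment is *n.
Position 9: Lutasan has p, Anzil has b. Anzil preserves b here (none of its changes turn any other segment into b), so the proto-segment is *b.
Position 4: Lutasan has p, Anzil has f. Taking the neighbouring segments as reconstructed: Lutasan p can only go back to *p; Anzil f could go back to *p or *f — the one source consistent with every daughter is *p.
Verify the candidate proto-form against each daughter:
Lutasan: *zurpenbib
  zurpenbib (rule 1 does not apply)
  zurpenbib → zurpenbip   [final devoicing]
  zurpenbip → zurpenbep   [vowel merger]
  giving Lutasan zurpenbep.
Anzil: start from *zurpenbib.
  rule 1 (nasal place assimilation): zurpenbib → zurpembib
  rule 2 (unconditioned shift): zurpembib → zurfembib
  rule 3 (vowel merger): zurfembib → zorfembib
  ⇒ Anzil zorfembib
Only *zurpenbib yields all of Lutasan zurpenbep, Anzil zorfembib.

*zurpenbib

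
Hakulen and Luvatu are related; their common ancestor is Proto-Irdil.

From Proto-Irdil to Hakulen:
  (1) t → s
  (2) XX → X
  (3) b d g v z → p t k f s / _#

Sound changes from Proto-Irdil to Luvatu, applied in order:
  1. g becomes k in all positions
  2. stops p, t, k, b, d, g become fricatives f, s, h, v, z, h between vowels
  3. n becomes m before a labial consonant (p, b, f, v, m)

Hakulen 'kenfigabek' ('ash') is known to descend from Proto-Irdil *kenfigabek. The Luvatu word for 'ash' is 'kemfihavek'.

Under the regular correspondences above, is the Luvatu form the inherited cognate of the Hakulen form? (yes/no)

yes

Derive the expected Luvatu reflex of *kenfigabek:
Luvatu: *kenfigabek
  kenfigabek → kenfikabek   [unconditioned shift]
  kenfikabek → kenfihavek   [intervocalic lenition]
  kenfihavek → kemfihavek   [nasal place assimilation]
  giving Luvatu kemfihavek.
Luvatu 'kemfihavek' matches the regular reflex exactly, so the pair is cognate.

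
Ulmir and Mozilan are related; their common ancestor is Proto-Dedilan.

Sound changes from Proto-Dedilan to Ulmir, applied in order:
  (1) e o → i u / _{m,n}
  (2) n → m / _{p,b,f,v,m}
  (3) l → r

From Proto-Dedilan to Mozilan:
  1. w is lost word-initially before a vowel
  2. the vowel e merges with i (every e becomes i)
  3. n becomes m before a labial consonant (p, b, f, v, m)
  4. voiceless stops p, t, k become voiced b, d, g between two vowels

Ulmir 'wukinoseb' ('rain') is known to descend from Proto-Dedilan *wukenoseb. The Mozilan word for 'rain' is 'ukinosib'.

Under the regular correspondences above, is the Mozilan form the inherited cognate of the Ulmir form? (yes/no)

Derive the expected Mozilan reflex of *wukenoseb:
Mozilan: *wukenoseb
  wukenoseb → ukenoseb   [glide loss]
  ukenoseb → ukinosib   [vowel merger]
  ukinosib (rule 3 does not apply)
  ukinosib → uginosib   [intervocalic voicing]
  giving Mozilan uginosib.
The regular Mozilan reflex would be 'uginosib', but the attested form is 'ukinosib'. The correspondence is irregular, so they are not cognates (the Mozilan form has a different source).

no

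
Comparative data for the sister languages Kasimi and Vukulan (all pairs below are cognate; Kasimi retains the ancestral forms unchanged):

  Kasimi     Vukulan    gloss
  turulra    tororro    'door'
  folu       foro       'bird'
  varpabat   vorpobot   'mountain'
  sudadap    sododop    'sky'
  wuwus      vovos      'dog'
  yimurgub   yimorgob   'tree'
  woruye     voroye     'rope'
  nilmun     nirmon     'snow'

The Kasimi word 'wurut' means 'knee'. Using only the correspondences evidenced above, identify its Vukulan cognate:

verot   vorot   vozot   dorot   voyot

vorot

wuwus ~ vovos — Kasimi w corresponds to Vukulan v word-initially before a back vowel.
turulra ~ tororro, yimurgub ~ yimorgob — Kasimi u corresponds to Vukulan o after a consonant, before r.
turulra ~ tororro, sudadap ~ sododop — Kasimi u corresponds to Vukulan o after a consonant, before a consonant other than r, m, n, p, b, f, v.
Applying these to Kasimi 'wurut':
  wurut → vurut   (w→v word-initially before a back vowel)
  vurut → vorut   (u→o after a consonant, before r)
  vorut → vorot   (u→o after a consonant, before a consonant other than r, m, n, p, b, f, v)
So the Vukulan cognate is 'vorot'.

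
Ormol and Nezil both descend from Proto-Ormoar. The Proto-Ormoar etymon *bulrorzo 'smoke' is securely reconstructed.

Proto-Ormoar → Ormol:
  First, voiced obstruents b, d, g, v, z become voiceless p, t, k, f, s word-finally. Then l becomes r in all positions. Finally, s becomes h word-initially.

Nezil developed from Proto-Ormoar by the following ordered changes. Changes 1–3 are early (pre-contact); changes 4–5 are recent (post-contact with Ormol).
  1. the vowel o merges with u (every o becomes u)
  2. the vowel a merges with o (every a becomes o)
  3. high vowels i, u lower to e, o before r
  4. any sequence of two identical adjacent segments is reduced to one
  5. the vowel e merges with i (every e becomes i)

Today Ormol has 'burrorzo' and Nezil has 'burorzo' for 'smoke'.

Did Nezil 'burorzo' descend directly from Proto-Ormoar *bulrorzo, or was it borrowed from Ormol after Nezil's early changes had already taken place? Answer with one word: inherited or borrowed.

borrowed

If inherited, *bulrorzo would pass through all of Nezil's changes:
Nezil: *bulrorzo
  bulrorzo → bulrurzu   [vowel merger]
  bulrurzu (rule 2 does not apply)
  bulrurzu → bulrorzu   [pre-rhotic lowering]
  bulrorzu (rule 4 does not apply)
  bulrorzu (rule 5 does not apply)
  giving Nezil bulrorzu.
If borrowed from Ormol 'burrorzo' after the early changes, it would undergo only the recent ones:
  rule 4 (degemination): burrorzo → burorzo
  rule 5 (vowel merger): no change (burorzo)
  ⇒ as a loan: burorzo
Nezil 'burorzo' matches the loan outcome 'burorzo', not the inherited 'bulrorzu' — it skipped the early Nezil changes, so it was borrowed from Ormol.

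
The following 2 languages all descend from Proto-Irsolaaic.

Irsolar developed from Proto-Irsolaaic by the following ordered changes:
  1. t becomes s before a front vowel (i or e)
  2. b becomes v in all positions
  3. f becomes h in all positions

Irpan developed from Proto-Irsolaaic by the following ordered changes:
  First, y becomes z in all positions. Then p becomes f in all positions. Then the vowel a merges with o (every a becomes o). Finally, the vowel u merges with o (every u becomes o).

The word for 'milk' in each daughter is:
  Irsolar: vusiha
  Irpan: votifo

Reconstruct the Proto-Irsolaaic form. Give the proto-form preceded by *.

*vutifa

Position 2: Irsolar has u, Irpan has o. Irsolar preserves u here (none of its changes turn any other segment into u), so the proto-segment is *u.
Position 3: Irsolar has s, Irpan has t. Irpan preserves t here (none of its changes turn any other segment into t), so the proto-segment is *t.
Position 5: Irsolar has h, Irpan has f. Taking the neighbouring segments as reconstructed: Irsolar h could go back to *f or *h; Irpan f could go back to *p or *f — the one source consistent with every daughter is *f.
Verify the candidate proto-form against each daughter:
Irsolar: *vutifa
  vutifa → vusifa   [palatalisation]
  vusifa (rule 2 does not apply)
  vusifa → vusiha   [unconditioned shift]
  giving Irsolar vusiha.
Irpan: *vutifa
  vutifa (rule 1 does not apply)
  vutifa (rule 2 does not apply)
  vutifa → vutifo   [vowel merger]
  vutifo → votifo   [vowel merger]
  giving Irpan votifo.
Only *vutifa yields all of Irsolar vusiha, Irpan votifo.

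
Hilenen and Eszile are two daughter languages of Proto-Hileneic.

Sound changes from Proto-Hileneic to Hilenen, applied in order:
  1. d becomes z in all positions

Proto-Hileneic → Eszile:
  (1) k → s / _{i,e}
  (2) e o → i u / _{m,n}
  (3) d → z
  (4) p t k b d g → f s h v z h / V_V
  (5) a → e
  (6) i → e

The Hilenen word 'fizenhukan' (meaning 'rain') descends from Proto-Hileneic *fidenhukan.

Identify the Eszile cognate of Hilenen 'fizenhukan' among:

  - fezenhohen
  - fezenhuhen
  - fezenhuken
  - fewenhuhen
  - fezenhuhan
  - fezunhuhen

Eszile: start from *fidenhukan.
  rule 1: no change — fidenhukan
  rule 2 (pre-nasal raising): fidenhukan → fidinhukan
  rule 3 (unconditioned shift): fidinhukan → fizinhukan
  rule 4 (intervocalic lenition): fizinhukan → fizinhuhan
  rule 5 (vowel merger): fizinhuhan → fizinhuhen
  rule 6 (vowel merger): fizinhuhen → fezenhuhen
  ⇒ Eszile fezenhuhen
Among the options, 'fezenhuhen' alone shows every Eszile change applied in order.

fezenhuhen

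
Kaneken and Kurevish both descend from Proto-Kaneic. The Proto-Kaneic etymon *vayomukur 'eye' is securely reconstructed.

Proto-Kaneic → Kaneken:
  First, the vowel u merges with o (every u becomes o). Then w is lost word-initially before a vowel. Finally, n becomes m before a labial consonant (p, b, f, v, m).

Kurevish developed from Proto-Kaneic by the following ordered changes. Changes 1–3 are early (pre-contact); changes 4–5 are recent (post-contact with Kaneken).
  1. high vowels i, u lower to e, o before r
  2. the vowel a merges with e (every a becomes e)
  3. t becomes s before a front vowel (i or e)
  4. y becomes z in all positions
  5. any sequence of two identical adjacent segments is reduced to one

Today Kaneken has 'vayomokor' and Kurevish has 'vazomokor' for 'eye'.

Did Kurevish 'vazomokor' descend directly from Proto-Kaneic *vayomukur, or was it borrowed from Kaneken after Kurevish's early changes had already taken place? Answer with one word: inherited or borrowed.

borrowed

If inherited, *vayomukur would pass through all of Kurevish's changes:
Kurevish: *vayomukur > vayomukor > veyomukor > vezomukor  (by pre-rhotic lowering, vowel merger, unconditioned shift)
If borrowed from Kaneken 'vayomokor' after the early changes, it would undergo only the recent ones:
  rule 4 (unconditioned shift): vayomokor → vazomokor
  rule 5 (degemination): no change (vazomokor)
  ⇒ as a loan: vazomokor
Kurevish 'vazomokor' matches the loan outcome 'vazomokor', not the inherited 'vezomukor' — it skipped the early Kurevish changes, so it was borrowed from Kaneken.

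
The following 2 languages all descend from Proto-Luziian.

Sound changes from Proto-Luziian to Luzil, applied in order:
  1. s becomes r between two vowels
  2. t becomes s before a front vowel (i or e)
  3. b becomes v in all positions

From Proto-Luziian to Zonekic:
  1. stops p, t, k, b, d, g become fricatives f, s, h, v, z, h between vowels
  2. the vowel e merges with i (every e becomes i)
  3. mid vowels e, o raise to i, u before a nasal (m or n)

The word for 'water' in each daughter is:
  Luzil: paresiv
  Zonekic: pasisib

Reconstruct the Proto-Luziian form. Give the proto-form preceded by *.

*pasetib

Position 4: Luzil has e, Zonekic has i. Luzil preserves e here (none of its changes turn any other segment into e), so the proto-segment is *e.
Position 3: Luzil has r, Zonekic has s. Taking the neighbouring segments as reconstructed: Luzil r could go back to *s or *r; Zonekic s could go back to *t or *s — the one source consistent with every daughter is *s.
This points to *pasetib. Verify forward in each daughter:
Luzil: start from *pasetib.
  rule 1 (rhotacism): pasetib → paretib
  rule 2 (palatalisation): paretib → paresib
  rule 3 (unconditioned shift): paresib → paresiv
  ⇒ Luzil paresiv
Zonekic: start from *pasetib.
  rule 1 (intervocalic lenition): pasetib → pasesib
  rule 2 (vowel merger): pasesib → pasisib
  rule 3: no change — pasisib
  ⇒ Zonekic pasisib
No other proto-form is consistent with every reflex, so the reconstruction is *pasetib.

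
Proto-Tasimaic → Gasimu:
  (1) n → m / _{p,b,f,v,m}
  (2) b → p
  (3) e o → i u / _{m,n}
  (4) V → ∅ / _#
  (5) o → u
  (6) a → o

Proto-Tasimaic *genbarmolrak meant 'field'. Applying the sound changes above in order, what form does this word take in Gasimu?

Gasimu: *genbarmolrak > gembarmolrak > gemparmolrak > gimparmolrak > gimparmulrak > gimpormulrok  (by nasal place assimilation, unconditioned shift, pre-nasal raising, vowel merger, vowel merger)

gimpormulrok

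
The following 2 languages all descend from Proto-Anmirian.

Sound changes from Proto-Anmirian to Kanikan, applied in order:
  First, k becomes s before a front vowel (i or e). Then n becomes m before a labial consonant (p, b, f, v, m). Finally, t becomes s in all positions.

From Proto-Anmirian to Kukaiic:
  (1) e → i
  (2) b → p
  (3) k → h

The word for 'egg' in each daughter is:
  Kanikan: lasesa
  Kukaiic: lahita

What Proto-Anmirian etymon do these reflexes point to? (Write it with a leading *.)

*laketa

Position 4: Kanikan has e, Kukaiic has i. Kanikan preserves e here (none of its changes turn any other segment into e), so the proto-segment is *e.
Position 5: Kanikan has s, Kukaiic has t. Kukaiic preserves t here (none of its changes turn any other segment into t), so the proto-segment is *t.
This points to *laketa. Verify forward in each daughter:
Kanikan: *laketa
  laketa → laseta   [palatalisation]
  laseta (rule 2 does not apply)
  laseta → lasesa   [unconditioned shift]
  giving Kanikan lasesa.
Kukaiic: start from *laketa.
  rule 1 (vowel merger): laketa → lakita
  rule 2: no change — lakita
  rule 3 (unconditioned shift): lakita → lahita
  ⇒ Kukaiic lahita
Only *laketa yields all of Kanikan lasesa, Kukaiic lahita.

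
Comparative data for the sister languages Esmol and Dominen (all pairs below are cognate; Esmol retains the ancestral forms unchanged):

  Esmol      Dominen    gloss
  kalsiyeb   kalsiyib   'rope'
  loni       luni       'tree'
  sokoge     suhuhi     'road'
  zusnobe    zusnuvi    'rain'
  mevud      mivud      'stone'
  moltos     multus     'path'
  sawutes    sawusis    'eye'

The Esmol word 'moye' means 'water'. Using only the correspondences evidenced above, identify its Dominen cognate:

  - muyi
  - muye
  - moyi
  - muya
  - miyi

muyi

sokoge ~ suhuhi, moltos ~ multus — Esmol o corresponds to Dominen u after a consonant, before a consonant other than r, m, n, p, b, f, v.
sokoge ~ suhuhi, zusnobe ~ zusnuvi — Esmol e corresponds to Dominen i word-finally.
Applying these to Esmol 'moye':
  moye → muye   (o→u after a consonant, before a consonant other than r, m, n, p, b, f, v)
  muye → muyi   (e→i word-finally)
So the Dominen cognate is 'muyi'.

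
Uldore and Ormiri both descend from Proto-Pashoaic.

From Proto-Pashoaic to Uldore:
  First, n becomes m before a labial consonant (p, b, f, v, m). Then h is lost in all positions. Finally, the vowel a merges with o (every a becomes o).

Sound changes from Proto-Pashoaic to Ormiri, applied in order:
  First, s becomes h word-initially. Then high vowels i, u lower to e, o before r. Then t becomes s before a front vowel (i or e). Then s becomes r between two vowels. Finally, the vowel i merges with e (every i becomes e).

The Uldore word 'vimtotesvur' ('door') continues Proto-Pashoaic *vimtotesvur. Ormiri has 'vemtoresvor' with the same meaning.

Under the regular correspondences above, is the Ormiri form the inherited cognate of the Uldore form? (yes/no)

yes

Derive the expected Ormiri reflex of *vimtotesvur:
Ormiri: *vimtotesvur
  vimtotesvur (rule 1 does not apply)
  vimtotesvur → vimtotesvor   [pre-rhotic lowering]
  vimtotesvor → vimtosesvor   [palatalisation]
  vimtosesvor → vimtoresvor   [rhotacism]
  vimtoresvor → vemtoresvor   [vowel merger]
  giving Ormiri vemtoresvor.
Ormiri 'vemtoresvor' matches the regular reflex exactly, so the pair is cognate.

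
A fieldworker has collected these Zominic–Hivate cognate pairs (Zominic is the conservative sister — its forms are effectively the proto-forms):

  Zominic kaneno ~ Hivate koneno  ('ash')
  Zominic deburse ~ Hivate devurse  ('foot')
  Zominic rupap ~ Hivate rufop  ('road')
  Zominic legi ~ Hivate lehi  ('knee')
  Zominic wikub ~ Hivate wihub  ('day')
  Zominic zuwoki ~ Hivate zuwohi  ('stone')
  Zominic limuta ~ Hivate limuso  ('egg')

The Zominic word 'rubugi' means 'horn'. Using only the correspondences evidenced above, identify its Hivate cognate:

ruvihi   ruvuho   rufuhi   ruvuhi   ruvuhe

ruvuhi

deburse ~ devurse — Zominic b corresponds to Hivate v between vowels (before a back vowel).
legi ~ lehi — Zominic g corresponds to Hivate h between vowels (before a front vowel).
Applying these to Zominic 'rubugi':
  rubugi → ruvugi   (b→v between vowels (before a back vowel))
  ruvugi → ruvuhi   (g→h between vowels (before a front vowel))
So the Hivate cognate is 'ruvuhi'.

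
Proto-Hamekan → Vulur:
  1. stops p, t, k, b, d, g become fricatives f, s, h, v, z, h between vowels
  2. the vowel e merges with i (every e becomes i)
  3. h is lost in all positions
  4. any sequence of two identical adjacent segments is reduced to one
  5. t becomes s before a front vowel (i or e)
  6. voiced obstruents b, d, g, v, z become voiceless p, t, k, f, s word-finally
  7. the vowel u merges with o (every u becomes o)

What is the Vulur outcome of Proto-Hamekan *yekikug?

yiok

Vulur: start from *yekikug.
  rule 1 (intervocalic lenition): yekikug → yehihug
  rule 2 (vowel merger): yehihug → yihihug
  rule 3 (h-loss): yihihug → yiiug
  rule 4 (degemination): yiiug → yiug
  rule 5: no change — yiug
  rule 6 (final devoicing): yiug → yiuk
  rule 7 (vowel merger): yiuk → yiok
  ⇒ Vulur yiok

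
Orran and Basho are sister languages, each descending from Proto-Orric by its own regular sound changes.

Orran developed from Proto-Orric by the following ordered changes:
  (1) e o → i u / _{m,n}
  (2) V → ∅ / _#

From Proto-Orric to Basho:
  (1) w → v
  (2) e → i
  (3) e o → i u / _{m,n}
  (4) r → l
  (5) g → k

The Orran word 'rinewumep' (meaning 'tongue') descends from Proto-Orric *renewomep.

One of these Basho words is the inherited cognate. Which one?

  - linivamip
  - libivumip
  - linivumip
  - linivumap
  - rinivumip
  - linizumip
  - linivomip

Basho: start from *renewomep.
  rule 1 (unconditioned shift): renewomep → renevomep
  rule 2 (vowel merger): renevomep → rinivomip
  rule 3 (pre-nasal raising): rinivomip → rinivumip
  rule 4 (unconditioned shift): rinivumip → linivumip
  rule 5: no change — linivumip
  ⇒ Basho linivumip
The other candidates each miss or misapply at least one Basho change.

linivumip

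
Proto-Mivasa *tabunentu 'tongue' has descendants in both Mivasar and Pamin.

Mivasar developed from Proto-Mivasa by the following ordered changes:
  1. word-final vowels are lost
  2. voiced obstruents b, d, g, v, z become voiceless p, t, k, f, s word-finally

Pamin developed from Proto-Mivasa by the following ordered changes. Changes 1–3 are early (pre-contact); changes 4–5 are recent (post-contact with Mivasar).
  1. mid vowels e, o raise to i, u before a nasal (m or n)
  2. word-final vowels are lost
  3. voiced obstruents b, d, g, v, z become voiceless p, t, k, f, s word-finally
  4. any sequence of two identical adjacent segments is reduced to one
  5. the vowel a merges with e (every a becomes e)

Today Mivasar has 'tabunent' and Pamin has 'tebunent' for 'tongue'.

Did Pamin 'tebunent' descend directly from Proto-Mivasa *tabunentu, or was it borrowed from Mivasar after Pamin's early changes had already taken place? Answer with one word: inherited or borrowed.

If inherited, *tabunentu would pass through all of Pamin's changes:
Pamin: *tabunentu
  tabunentu → tabunintu   [pre-nasal raising]
  tabunintu → tabunint   [apocope]
  tabunint (rule 3 does not apply)
  tabunint (rule 4 does not apply)
  tabunint → tebunint   [vowel merger]
  giving Pamin tebunint.
If borrowed from Mivasar 'tabunent' after the early changes, it would undergo only the recent ones:
  rule 4 (degemination): no change (tabunent)
  rule 5 (vowel merger): tabunent → tebunent
  ⇒ as a loan: tebunent
Pamin 'tebunent' matches the loan outcome 'tebunent', not the inherited 'tebunint' — it skipped the early Pamin changes, so it was borrowed from Mivasar.

borrowed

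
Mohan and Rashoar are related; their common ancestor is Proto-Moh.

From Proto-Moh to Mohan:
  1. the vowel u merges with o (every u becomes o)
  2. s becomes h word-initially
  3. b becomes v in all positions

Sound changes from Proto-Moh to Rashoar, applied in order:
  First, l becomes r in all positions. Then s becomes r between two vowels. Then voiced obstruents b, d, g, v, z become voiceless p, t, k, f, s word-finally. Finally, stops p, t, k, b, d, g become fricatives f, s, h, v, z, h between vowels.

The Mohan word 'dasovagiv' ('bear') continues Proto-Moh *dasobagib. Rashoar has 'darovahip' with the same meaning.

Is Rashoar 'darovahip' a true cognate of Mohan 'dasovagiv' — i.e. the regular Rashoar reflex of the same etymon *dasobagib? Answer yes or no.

yes

Derive the expected Rashoar reflex of *dasobagib:
Rashoar: *dasobagib > darobagib > darobagip > darovahip  (by rhotacism, final devoicing, intervocalic lenition)
Rashoar 'darovahip' matches the regular reflex exactly, so the pair is cognate.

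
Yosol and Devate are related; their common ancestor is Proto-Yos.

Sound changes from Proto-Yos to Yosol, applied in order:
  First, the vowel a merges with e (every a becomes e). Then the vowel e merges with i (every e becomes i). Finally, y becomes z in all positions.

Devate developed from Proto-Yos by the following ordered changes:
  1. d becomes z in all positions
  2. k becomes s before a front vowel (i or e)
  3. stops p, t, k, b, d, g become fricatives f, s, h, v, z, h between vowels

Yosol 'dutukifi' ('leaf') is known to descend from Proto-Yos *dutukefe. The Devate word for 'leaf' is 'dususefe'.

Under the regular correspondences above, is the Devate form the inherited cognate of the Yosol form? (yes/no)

no

Derive the expected Devate reflex of *dutukefe:
Devate: *dutukefe
  dutukefe → zutukefe   [unconditioned shift]
  zutukefe → zutusefe   [palatalisation]
  zutusefe → zususefe   [intervocalic lenition]
  giving Devate zususefe.
The regular Devate reflex would be 'zususefe', but the attested form is 'dususefe'. The correspondence is irregular, so they are not cognates (the Devate form has a different source).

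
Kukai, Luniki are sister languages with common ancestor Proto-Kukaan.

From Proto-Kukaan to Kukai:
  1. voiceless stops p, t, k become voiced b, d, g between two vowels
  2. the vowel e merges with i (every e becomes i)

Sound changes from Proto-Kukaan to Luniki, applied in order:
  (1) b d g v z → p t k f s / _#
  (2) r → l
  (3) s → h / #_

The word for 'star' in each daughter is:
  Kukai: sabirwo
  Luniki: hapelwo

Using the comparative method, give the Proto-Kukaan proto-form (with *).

*saperwo

Position 1: Kukai has s, Luniki has h. Kukai preserves s here (none of its changes turn any other segment into s), so the proto-segment is *s.
Position 4: Kukai has i, Luniki has e. Luniki preserves e here (none of its changes turn any other segment into e), so the proto-segment is *e.
Position 5: Kukai has r, Luniki has l. Kukai preserves r here (none of its changes turn any other segment into r), so the proto-segment is *r.
Continuing position by position gives *saperwo; check it forward:
Kukai: *saperwo > saberwo > sabirwo  (by intervocalic voicing, vowel merger)
Luniki: *saperwo
  saperwo (rule 1 does not apply)
  saperwo → sapelwo   [unconditioned shift]
  sapelwo → hapelwo   [debuccalisation]
  giving Luniki hapelwo.
Only *saperwo yields all of Kukai sabirwo, Luniki hapelwo.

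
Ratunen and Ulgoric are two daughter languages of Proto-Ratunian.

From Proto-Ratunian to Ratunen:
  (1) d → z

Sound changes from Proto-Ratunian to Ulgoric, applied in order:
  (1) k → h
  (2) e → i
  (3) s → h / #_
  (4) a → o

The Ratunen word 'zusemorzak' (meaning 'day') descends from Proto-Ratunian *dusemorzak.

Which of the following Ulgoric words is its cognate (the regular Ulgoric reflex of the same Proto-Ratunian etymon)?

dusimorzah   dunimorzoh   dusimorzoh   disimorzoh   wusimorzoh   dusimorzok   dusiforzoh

Ulgoric: start from *dusemorzak.
  rule 1 (unconditioned shift): dusemorzak → dusemorzah
  rule 2 (vowel merger): dusemorzah → dusimorzah
  rule 3: no change — dusimorzah
  rule 4 (vowel merger): dusimorzah → dusimorzoh
  ⇒ Ulgoric dusimorzoh

dusimorzoh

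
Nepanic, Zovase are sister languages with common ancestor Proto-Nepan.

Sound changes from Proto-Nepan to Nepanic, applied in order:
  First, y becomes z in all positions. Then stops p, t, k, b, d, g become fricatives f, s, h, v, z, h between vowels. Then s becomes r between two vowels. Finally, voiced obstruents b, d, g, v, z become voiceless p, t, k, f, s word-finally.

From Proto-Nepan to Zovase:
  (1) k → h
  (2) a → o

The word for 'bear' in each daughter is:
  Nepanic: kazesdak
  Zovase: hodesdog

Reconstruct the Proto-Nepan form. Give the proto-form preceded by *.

*kadesdag

Position 7: Nepanic has a, Zovase has o. Nepanic preserves a here (none of its changes turn any other segment into a), so the proto-segment is *a.
Position 3: Nepanic has z, Zovase has d. Zovase preserves d here (none of its changes turn any other segment into d), so the proto-segment is *d.
This points to *kadesdag. Verify forward in each daughter:
Nepanic: *kadesdag
  kadesdag (rule 1 does not apply)
  kadesdag → kazesdag   [intervocalic lenition]
  kazesdag (rule 3 does not apply)
  kazesdag → kazesdak   [final devoicing]
  giving Nepanic kazesdak.
Zovase: *kadesdag > hadesdag > hodesdog  (by unconditioned shift, vowel merger)
Only *kadesdag yields all of Nepanic kazesdak, Zovase hodesdog.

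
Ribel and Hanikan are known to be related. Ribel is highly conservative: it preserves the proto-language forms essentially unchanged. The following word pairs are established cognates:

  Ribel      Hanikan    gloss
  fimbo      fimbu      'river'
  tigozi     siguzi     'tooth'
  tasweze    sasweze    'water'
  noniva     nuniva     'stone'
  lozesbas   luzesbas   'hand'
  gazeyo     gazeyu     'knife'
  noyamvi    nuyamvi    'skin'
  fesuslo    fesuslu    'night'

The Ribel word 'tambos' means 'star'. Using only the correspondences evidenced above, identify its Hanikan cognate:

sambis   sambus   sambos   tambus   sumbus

sambus

tasweze ~ sasweze — Ribel t corresponds to Hanikan s word-initially before a back vowel.
tigozi ~ siguzi, lozesbas ~ luzesbas — Ribel o corresponds to Hanikan u after a consonant, before a consonant other than r, m, n, p, b, f, v.
Applying these to Ribel 'tambos':
  tambos → sambos   (t→s word-initially before a back vowel)
  sambos → sambus   (o→u after a consonant, before a consonant other than r, m, n, p, b, f, v)
So the Hanikan cognate is 'sambus'.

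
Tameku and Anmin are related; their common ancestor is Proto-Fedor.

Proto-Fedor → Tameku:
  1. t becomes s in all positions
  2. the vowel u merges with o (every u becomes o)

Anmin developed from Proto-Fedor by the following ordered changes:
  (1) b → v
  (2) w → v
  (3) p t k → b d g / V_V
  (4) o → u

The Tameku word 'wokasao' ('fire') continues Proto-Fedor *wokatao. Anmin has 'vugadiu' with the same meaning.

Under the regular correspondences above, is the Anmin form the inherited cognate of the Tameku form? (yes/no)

Derive the expected Anmin reflex of *wokatao:
Anmin: start from *wokatao.
  rule 1: no change — wokatao
  rule 2 (unconditioned shift): wokatao → vokatao
  rule 3 (intervocalic voicing): vokatao → vogadao
  rule 4 (vowel merger): vogadao → vugadau
  ⇒ Anmin vugadau
The regular Anmin reflex would be 'vugadau', but the attested form is 'vugadiu'. The correspondence is irregular, so they are not cognates (the Anmin form has a different source).

no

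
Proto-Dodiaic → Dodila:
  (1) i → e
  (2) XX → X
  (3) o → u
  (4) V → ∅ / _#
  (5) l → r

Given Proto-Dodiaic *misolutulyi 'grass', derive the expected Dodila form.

mesurutury

Dodila: *misolutulyi > mesolutulye > mesulutulye > mesulutuly > mesurutury  (by vowel merger, vowel merger, apocope, unconditioned shift)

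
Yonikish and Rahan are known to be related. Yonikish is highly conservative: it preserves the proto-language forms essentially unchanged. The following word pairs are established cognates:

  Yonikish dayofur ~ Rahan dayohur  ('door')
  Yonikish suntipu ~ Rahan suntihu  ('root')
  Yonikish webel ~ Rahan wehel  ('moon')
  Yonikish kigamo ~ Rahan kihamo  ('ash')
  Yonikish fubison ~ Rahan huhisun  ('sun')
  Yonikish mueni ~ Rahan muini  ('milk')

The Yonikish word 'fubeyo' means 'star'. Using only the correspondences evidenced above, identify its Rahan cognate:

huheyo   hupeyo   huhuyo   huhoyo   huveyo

fubison ~ huhisun — Yonikish f corresponds to Rahan h word-initially before a back vowel.
webel ~ wehel — Yonikish b corresponds to Rahan h between vowels (before a front vowel).
Applying these to Yonikish 'fubeyo':
  fubeyo → hubeyo   (f→h word-initially before a back vowel)
  hubeyo → huheyo   (b→h between vowels (before a front vowel))
So the Rahan cognate is 'huheyo'.

huheyo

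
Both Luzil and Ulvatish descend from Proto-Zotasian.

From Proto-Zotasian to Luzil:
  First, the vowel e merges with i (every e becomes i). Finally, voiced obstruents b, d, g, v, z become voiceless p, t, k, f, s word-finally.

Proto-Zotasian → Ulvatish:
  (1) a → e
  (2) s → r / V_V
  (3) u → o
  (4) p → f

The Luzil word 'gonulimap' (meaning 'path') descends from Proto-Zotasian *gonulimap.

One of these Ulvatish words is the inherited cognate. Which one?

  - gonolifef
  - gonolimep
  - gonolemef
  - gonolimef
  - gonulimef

gonolimef

Ulvatish: start from *gonulimap.
  rule 1 (vowel merger): gonulimap → gonulimep
  rule 2: no change — gonulimep
  rule 3 (vowel merger): gonulimep → gonolimep
  rule 4 (unconditioned shift): gonolimep → gonolimef
  ⇒ Ulvatish gonolimef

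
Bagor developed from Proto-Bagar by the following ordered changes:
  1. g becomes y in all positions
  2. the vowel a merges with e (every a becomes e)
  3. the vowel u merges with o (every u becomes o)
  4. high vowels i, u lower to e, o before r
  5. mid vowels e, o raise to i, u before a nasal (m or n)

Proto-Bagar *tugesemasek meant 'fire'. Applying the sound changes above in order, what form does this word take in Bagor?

Bagor: start from *tugesemasek.
  rule 1 (unconditioned shift): tugesemasek → tuyesemasek
  rule 2 (vowel merger): tuyesemasek → tuyesemesek
  rule 3 (vowel merger): tuyesemesek → toyesemesek
  rule 4: no change — toyesemesek
  rule 5 (pre-nasal raising): toyesemesek → toyesimesek
  ⇒ Bagor toyesimesek

toyesimesek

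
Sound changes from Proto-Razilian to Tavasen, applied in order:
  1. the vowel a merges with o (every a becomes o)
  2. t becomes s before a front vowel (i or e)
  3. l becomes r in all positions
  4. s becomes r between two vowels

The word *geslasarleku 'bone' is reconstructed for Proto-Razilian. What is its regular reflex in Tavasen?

Tavasen: *geslasarleku
  geslasarleku → geslosorleku   [vowel merger]
  geslosorleku (rule 2 does not apply)
  geslosorleku → gesrosorreku   [unconditioned shift]
  gesrosorreku → gesrororreku   [rhotacism]
  giving Tavasen gesrororreku.

gesrororreku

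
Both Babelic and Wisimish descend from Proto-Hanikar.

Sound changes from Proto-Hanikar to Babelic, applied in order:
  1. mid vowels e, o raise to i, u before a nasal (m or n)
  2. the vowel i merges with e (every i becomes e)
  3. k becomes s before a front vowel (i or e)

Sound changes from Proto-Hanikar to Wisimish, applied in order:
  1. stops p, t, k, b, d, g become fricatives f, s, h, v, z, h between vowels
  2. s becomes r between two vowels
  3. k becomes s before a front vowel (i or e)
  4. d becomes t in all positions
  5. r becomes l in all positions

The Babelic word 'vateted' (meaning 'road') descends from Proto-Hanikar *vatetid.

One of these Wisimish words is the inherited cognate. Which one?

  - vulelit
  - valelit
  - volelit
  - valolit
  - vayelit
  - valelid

Wisimish: start from *vatetid.
  rule 1 (intervocalic lenition): vatetid → vasesid
  rule 2 (rhotacism): vasesid → varerid
  rule 3: no change — varerid
  rule 4 (unconditioned shift): varerid → varerit
  rule 5 (unconditioned shift): varerit → valelit
  ⇒ Wisimish valelit
Among the options, 'valelit' alone shows every Wisimish change applied in order.

valelit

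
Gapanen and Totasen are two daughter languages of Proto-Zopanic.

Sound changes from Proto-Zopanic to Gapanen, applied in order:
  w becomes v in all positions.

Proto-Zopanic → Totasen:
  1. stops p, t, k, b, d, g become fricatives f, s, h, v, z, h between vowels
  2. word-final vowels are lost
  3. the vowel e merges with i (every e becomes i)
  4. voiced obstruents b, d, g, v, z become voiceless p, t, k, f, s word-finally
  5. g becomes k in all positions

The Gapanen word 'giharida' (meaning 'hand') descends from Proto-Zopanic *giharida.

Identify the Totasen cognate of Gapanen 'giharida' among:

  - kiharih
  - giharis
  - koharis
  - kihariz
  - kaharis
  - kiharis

Totasen: *giharida
  giharida → gihariza   [intervocalic lenition]
  gihariza → gihariz   [apocope]
  gihariz (rule 3 does not apply)
  gihariz → giharis   [final devoicing]
  giharis → kiharis   [unconditioned shift]
  giving Totasen kiharis.
Among the options, 'kiharis' alone shows every Totasen change applied in order.

kiharis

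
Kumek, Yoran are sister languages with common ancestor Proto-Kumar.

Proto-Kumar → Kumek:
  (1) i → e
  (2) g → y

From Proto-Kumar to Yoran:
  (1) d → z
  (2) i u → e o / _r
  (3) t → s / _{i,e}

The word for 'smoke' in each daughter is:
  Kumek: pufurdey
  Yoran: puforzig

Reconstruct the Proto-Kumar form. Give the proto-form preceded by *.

*pufurdig

Position 6: Kumek has d, Yoran has z. Kumek preserves d here (none of its changes turn any other segment into d), so the proto-segment is *d.
Position 7: Kumek has e, Yoran has i. Yoran preserves i here (none of its changes turn any other segment into i), so the proto-segment is *i.
Continuing position by position gives *pufurdig; check it forward:
Kumek: *pufurdig
  pufurdig → pufurdeg   [vowel merger]
  pufurdeg → pufurdey   [unconditioned shift]
  giving Kumek pufurdey.
Yoran: start from *pufurdig.
  rule 1 (unconditioned shift): pufurdig → pufurzig
  rule 2 (pre-rhotic lowering): pufurzig → puforzig
  rule 3: no change — puforzig
  ⇒ Yoran puforzig
*pufurdig is the unique common source.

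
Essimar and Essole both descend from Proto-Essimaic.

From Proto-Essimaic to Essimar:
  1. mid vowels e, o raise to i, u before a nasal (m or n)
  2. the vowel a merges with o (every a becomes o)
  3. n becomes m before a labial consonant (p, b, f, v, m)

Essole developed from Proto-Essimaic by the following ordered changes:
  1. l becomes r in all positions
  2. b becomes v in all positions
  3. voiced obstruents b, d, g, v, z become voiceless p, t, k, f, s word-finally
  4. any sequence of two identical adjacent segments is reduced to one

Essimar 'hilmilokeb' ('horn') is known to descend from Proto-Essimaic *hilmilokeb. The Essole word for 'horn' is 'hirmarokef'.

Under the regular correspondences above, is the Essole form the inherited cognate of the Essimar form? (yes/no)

no

Derive the expected Essole reflex of *hilmilokeb:
Essole: start from *hilmilokeb.
  rule 1 (unconditioned shift): hilmilokeb → hirmirokeb
  rule 2 (unconditioned shift): hirmirokeb → hirmirokev
  rule 3 (final devoicing): hirmirokev → hirmirokef
  rule 4: no change — hirmirokef
  ⇒ Essole hirmirokef
The regular Essole reflex would be 'hirmirokef', but the attested form is 'hirmarokef'. The correspondence is irregular, so they are not cognates (the Essole form has a different source).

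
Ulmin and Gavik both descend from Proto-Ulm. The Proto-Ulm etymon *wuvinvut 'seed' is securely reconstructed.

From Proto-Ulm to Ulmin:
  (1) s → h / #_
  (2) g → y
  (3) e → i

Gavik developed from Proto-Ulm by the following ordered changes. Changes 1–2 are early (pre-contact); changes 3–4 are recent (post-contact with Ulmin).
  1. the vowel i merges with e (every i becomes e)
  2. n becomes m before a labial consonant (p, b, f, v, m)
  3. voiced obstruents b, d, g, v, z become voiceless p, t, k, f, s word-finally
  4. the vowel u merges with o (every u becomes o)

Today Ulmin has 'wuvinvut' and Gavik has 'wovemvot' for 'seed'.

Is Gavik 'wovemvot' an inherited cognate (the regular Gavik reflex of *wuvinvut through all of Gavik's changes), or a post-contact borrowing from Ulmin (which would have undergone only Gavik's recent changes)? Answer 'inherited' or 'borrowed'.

If inherited, *wuvinvut would pass through all of Gavik's changes:
Gavik: *wuvinvut > wuvenvut > wuvemvut > wovemvot  (by vowel merger, nasal place assimilation, vowel merger)
If borrowed from Ulmin 'wuvinvut' after the early changes, it would undergo only the recent ones:
  rule 3 (final devoicing): no change (wuvinvut)
  rule 4 (vowel merger): wuvinvut → wovinvot
  ⇒ as a loan: wovinvot
Gavik 'wovemvot' matches the inherited outcome exactly, so it is an inherited cognate, not a loan.

inherited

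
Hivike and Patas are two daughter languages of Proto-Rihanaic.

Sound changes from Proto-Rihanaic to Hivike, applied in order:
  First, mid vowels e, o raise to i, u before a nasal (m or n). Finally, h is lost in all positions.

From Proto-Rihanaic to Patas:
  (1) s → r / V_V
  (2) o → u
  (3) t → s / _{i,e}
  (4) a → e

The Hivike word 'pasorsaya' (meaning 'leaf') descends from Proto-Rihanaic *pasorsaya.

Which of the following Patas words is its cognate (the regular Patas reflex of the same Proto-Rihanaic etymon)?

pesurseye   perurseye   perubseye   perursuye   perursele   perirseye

perurseye

Patas: *pasorsaya > parorsaya > parursaya > perurseye  (by rhotacism, vowel merger, vowel merger)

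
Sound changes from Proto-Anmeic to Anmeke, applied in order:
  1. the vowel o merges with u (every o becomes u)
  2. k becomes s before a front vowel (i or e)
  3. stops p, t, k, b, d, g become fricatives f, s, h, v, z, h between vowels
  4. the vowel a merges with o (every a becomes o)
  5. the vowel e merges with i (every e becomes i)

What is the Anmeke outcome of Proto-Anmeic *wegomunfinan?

Anmeke: *wegomunfinan > wegumunfinan > wehumunfinan > wehumunfinon > wihumunfinon  (by vowel merger, intervocalic lenition, vowel merger, vowel merger)

wihumunfinon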